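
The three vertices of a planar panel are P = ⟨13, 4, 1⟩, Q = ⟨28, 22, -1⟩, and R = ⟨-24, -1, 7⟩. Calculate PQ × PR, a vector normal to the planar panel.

(98, -16, 591)

PQ = (15, 18, -2)
PR = (-37, -5, 6)
i: 18·6 - (-2)·(-5) = 108 - 10 = 98
j: (-2)·(-37) - 15·6 = 74 - 90 = -16
k: 15·(-5) - 18·(-37) = -75 - (-666) = 591
PQ × PR = (98, -16, 591)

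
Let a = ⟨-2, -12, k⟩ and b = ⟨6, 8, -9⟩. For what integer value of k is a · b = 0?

-12

a · b = (-2)·6 + (-12)·8 + k·(-9) = -108 - 9k
Set equal to 0: -9k = 108, so k = -12.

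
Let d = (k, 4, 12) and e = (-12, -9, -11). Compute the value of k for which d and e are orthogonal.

d · e = k·(-12) + 4·(-9) + 12·(-11) = -168 - 12k
Set equal to 0: -12k = 168, so k = -14.

-14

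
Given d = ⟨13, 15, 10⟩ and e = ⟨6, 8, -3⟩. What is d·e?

168

d · e = 13·6 + 15·8 + 10·(-3) = 78 + 120 - 30 = 168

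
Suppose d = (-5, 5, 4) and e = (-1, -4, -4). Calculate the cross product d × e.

i: 5·(-4) - 4·(-4) = -20 - (-16) = -4
j: 4·(-1) - (-5)·(-4) = -4 - 20 = -24
k: (-5)·(-4) - 5·(-1) = 20 - (-5) = 25
d × e = (-4, -24, 25)

(-4, -24, 25)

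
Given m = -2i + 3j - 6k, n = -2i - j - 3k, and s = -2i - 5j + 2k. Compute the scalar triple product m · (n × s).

n × s:
i: (-1)·2 - (-3)·(-5) = -2 - 15 = -17
j: (-3)·(-2) - (-2)·2 = 6 - (-4) = 10
k: (-2)·(-5) - (-1)·(-2) = 10 - 2 = 8
n × s = (-17, 10, 8)
m · (n × s) = (-2)·(-17) + 3·10 + (-6)·8 = 34 + 30 - 48 = 16

16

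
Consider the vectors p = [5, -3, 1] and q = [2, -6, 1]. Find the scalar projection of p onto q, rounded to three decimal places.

4.529

p · q = 5·2 + (-3)·(-6) + 1·1 = 10 + 18 + 1 = 29
|q| = √(4 + 36 + 1) = √41 ≈ 6.4031
comp_q p = 29 / √41 ≈ 4.529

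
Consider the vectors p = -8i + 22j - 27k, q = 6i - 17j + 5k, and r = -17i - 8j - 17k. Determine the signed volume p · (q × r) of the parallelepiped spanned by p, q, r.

6841

q × r:
i: (-17)·(-17) - 5·(-8) = 289 - (-40) = 329
j: 5·(-17) - 6·(-17) = -85 - (-102) = 17
k: 6·(-8) - (-17)·(-17) = -48 - 289 = -337
q × r = (329, 17, -337)
p · (q × r) = (-8)·329 + 22·17 + (-27)·(-337) = -2632 + 374 + 9099 = 6841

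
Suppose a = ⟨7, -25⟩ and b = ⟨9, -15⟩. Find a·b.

a · b = 7·9 + (-25)·(-15) = 63 + 375 = 438

438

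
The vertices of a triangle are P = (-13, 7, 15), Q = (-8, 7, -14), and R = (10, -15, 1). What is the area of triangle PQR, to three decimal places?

440.327

PQ = (5, 0, -29),  PR = (23, -22, -14)
i: 0·(-14) - (-29)·(-22) = 0 - 638 = -638
j: (-29)·23 - 5·(-14) = -667 - (-70) = -597
k: 5·(-22) - 0·23 = -110 - 0 = -110
PQ × PR = (-638, -597, -110)
|PQ × PR| = √775553 ≈ 880.6549
area = ½ · 880.6549 ≈ 440.327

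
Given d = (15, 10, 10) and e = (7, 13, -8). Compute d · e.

155

d · e = 15·7 + 10·13 + 10·(-8) = 105 + 130 - 80 = 155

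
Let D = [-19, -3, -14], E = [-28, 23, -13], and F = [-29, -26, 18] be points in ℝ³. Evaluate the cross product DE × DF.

DE = (-9, 26, 1)
DF = (-10, -23, 32)
i: 26·32 - 1·(-23) = 832 - (-23) = 855
j: 1·(-10) - (-9)·32 = -10 - (-288) = 278
k: (-9)·(-23) - 26·(-10) = 207 - (-260) = 467
DE × DF = (855, 278, 467)

(855, 278, 467)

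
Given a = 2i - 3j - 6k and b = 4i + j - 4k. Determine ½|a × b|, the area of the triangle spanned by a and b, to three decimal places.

i: (-3)·(-4) - (-6)·1 = 12 - (-6) = 18
j: (-6)·4 - 2·(-4) = -24 - (-8) = -16
k: 2·1 - (-3)·4 = 2 - (-12) = 14
a × b = (18, -16, 14)
|a × b| = √(18² + (-16)² + 14²) = √776 ≈ 27.8568
area = ½ · 27.8568 ≈ 13.928

13.928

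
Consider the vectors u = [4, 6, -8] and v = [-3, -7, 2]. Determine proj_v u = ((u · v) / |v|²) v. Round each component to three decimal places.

(3.387, 7.903, -2.258)

u · v = 4·(-3) + 6·(-7) + (-8)·2 = -12 - 42 - 16 = -70
|v|² = 9 + 49 + 4 = 62
proj_v u = (-70/62) · (-3, -7, 2) ≈ (3.387, 7.903, -2.258)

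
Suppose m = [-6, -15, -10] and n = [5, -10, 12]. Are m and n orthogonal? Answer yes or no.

m · n = (-6)·5 + (-15)·(-10) + (-10)·12 = -30 + 150 - 120 = 0
Zero, so the vectors are orthogonal.

yes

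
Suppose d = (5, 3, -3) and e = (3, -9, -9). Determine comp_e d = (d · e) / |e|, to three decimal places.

d · e = 5·3 + 3·(-9) + (-3)·(-9) = 15 - 27 + 27 = 15
|e| = √(9 + 81 + 81) = √171 ≈ 13.0767
comp_e d = 15 / √171 ≈ 1.147

1.147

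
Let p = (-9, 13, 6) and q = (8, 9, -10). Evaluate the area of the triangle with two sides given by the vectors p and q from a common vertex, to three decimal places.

132.141

i: 13·(-10) - 6·9 = -130 - 54 = -184
j: 6·8 - (-9)·(-10) = 48 - 90 = -42
k: (-9)·9 - 13·8 = -81 - 104 = -185
p × q = (-184, -42, -185)
|p × q| = √((-184)² + (-42)² + (-185)²) = √69845 ≈ 264.2820
area = ½ · 264.2820 ≈ 132.141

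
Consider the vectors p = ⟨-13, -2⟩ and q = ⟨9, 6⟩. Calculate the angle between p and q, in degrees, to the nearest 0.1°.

155.1

p · q = (-13)·9 + (-2)·6 = -117 - 12 = -129
|p|² = 169 + 4 = 173,  |p| = √173 ≈ 13.152946
|q|² = 81 + 36 = 117,  |q| = √117 ≈ 10.816654
cos θ = -129 / (13.152946 · 10.816654) ≈ -0.90672
θ = arccos(-0.90672) ≈ 155.1°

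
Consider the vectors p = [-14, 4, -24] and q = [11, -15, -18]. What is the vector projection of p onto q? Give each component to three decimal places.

(3.579, -4.881, -5.857)

p · q = (-14)·11 + 4·(-15) + (-24)·(-18) = -154 - 60 + 432 = 218
|q|² = 121 + 225 + 324 = 670
proj_q p = (218/670) · (11, -15, -18) ≈ (3.579, -4.881, -5.857)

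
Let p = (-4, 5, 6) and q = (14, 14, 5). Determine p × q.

(-59, 104, -126)

i: 5·5 - 6·14 = 25 - 84 = -59
j: 6·14 - (-4)·5 = 84 - (-20) = 104
k: (-4)·14 - 5·14 = -56 - 70 = -126
p × q = (-59, 104, -126)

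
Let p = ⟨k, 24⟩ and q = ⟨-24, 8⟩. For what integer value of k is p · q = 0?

p · q = k·(-24) + 24·8 = 192 - 24k
Set equal to 0: -24k = -192, so k = 8.

8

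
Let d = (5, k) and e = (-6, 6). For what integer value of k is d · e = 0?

d · e = 5·(-6) + k·6 = -30 + 6k
Set equal to 0: 6k = 30, so k = 5.

5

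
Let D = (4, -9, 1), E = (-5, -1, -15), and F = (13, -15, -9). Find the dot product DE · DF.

31

DE = E − D = (-9, 8, -16)
DF = F − D = (9, -6, -10)
DE · DF = (-9)·9 + 8·(-6) + (-16)·(-10) = -81 - 48 + 160 = 31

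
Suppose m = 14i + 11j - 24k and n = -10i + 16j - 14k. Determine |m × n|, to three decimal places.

i: 11·(-14) - (-24)·16 = -154 - (-384) = 230
j: (-24)·(-10) - 14·(-14) = 240 - (-196) = 436
k: 14·16 - 11·(-10) = 224 - (-110) = 334
m × n = (230, 436, 334)
|m × n| = √(230² + 436² + 334²) = √354552 ≈ 595.4427

595.443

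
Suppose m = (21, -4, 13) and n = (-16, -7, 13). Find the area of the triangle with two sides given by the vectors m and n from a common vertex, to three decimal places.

263.345

i: (-4)·13 - 13·(-7) = -52 - (-91) = 39
j: 13·(-16) - 21·13 = -208 - 273 = -481
k: 21·(-7) - (-4)·(-16) = -147 - 64 = -211
m × n = (39, -481, -211)
|m × n| = √(39² + (-481)² + (-211)²) = √277403 ≈ 526.6906
area = ½ · 526.6906 ≈ 263.345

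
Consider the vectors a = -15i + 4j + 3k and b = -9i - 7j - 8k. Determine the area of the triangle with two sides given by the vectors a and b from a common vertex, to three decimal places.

101.994

i: 4·(-8) - 3·(-7) = -32 - (-21) = -11
j: 3·(-9) - (-15)·(-8) = -27 - 120 = -147
k: (-15)·(-7) - 4·(-9) = 105 - (-36) = 141
a × b = (-11, -147, 141)
|a × b| = √((-11)² + (-147)² + 141²) = √41611 ≈ 203.9877
area = ½ · 203.9877 ≈ 101.994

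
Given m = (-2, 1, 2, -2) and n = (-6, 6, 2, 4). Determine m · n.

m · n = (-2)·(-6) + 1·6 + 2·2 + (-2)·4 = 12 + 6 + 4 - 8 = 14

14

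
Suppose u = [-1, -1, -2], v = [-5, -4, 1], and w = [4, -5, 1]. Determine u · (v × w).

-92

v × w:
i: (-4)·1 - 1·(-5) = -4 - (-5) = 1
j: 1·4 - (-5)·1 = 4 - (-5) = 9
k: (-5)·(-5) - (-4)·4 = 25 - (-16) = 41
v × w = (1, 9, 41)
u · (v × w) = (-1)·1 + (-1)·9 + (-2)·41 = -1 - 9 - 82 = -92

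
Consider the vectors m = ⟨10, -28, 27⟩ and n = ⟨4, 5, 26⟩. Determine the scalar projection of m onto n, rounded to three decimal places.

22.482

m · n = 10·4 + (-28)·5 + 27·26 = 40 - 140 + 702 = 602
|n| = √(16 + 25 + 676) = √717 ≈ 26.7769
comp_n m = 602 / √717 ≈ 22.482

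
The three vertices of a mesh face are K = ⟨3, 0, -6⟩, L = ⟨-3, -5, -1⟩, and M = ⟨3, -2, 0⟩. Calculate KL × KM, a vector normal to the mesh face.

KL = (-6, -5, 5)
KM = (0, -2, 6)
i: (-5)·6 - 5·(-2) = -30 - (-10) = -20
j: 5·0 - (-6)·6 = 0 - (-36) = 36
k: (-6)·(-2) - (-5)·0 = 12 - 0 = 12
KL × KM = (-20, 36, 12)

(-20, 36, 12)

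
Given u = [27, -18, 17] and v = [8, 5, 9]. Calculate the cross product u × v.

i: (-18)·9 - 17·5 = -162 - 85 = -247
j: 17·8 - 27·9 = 136 - 243 = -107
k: 27·5 - (-18)·8 = 135 - (-144) = 279
u × v = (-247, -107, 279)

(-247, -107, 279)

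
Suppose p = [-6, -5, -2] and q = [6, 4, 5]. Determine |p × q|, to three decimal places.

i: (-5)·5 - (-2)·4 = -25 - (-8) = -17
j: (-2)·6 - (-6)·5 = -12 - (-30) = 18
k: (-6)·4 - (-5)·6 = -24 - (-30) = 6
p × q = (-17, 18, 6)
|p × q| = √((-17)² + 18² + 6²) = √649 ≈ 25.4755

25.475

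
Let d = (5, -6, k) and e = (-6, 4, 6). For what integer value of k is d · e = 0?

d · e = 5·(-6) + (-6)·4 + k·6 = -54 + 6k
Set equal to 0: 6k = 54, so k = 9.

9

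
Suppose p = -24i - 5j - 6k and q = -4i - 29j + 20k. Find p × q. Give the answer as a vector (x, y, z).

i: (-5)·20 - (-6)·(-29) = -100 - 174 = -274
j: (-6)·(-4) - (-24)·20 = 24 - (-480) = 504
k: (-24)·(-29) - (-5)·(-4) = 696 - 20 = 676
p × q = (-274, 504, 676)

(-274, 504, 676)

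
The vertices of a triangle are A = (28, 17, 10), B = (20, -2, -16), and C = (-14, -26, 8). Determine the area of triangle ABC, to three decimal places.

AB = (-8, -19, -26),  AC = (-42, -43, -2)
i: (-19)·(-2) - (-26)·(-43) = 38 - 1118 = -1080
j: (-26)·(-42) - (-8)·(-2) = 1092 - 16 = 1076
k: (-8)·(-43) - (-19)·(-42) = 344 - 798 = -454
AB × AC = (-1080, 1076, -454)
|AB × AC| = √2530292 ≈ 1590.6892
area = ½ · 1590.6892 ≈ 795.345

795.345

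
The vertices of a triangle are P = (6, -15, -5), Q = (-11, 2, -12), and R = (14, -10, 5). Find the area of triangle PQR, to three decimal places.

161.138

PQ = (-17, 17, -7),  PR = (8, 5, 10)
i: 17·10 - (-7)·5 = 170 - (-35) = 205
j: (-7)·8 - (-17)·10 = -56 - (-170) = 114
k: (-17)·5 - 17·8 = -85 - 136 = -221
PQ × PR = (205, 114, -221)
|PQ × PR| = √103862 ≈ 322.2763
area = ½ · 322.2763 ≈ 161.138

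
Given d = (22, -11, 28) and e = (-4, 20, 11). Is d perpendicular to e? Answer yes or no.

d · e = 22·(-4) + (-11)·20 + 28·11 = -88 - 220 + 308 = 0
Zero, so the vectors are orthogonal.

yes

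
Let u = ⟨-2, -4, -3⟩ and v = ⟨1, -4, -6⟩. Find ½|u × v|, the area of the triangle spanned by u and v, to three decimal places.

11.325

i: (-4)·(-6) - (-3)·(-4) = 24 - 12 = 12
j: (-3)·1 - (-2)·(-6) = -3 - 12 = -15
k: (-2)·(-4) - (-4)·1 = 8 - (-4) = 12
u × v = (12, -15, 12)
|u × v| = √(12² + (-15)² + 12²) = √513 ≈ 22.6495
area = ½ · 22.6495 ≈ 11.325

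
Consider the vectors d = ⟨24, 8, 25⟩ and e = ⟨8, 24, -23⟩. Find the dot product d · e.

-191

d · e = 24·8 + 8·24 + 25·(-23) = 192 + 192 - 575 = -191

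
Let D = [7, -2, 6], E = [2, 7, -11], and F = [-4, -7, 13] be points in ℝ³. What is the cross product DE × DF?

DE = (-5, 9, -17)
DF = (-11, -5, 7)
i: 9·7 - (-17)·(-5) = 63 - 85 = -22
j: (-17)·(-11) - (-5)·7 = 187 - (-35) = 222
k: (-5)·(-5) - 9·(-11) = 25 - (-99) = 124
DE × DF = (-22, 222, 124)

(-22, 222, 124)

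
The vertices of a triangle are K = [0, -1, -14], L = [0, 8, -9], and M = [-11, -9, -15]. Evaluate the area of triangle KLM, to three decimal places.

KL = (0, 9, 5),  KM = (-11, -8, -1)
i: 9·(-1) - 5·(-8) = -9 - (-40) = 31
j: 5·(-11) - 0·(-1) = -55 - 0 = -55
k: 0·(-8) - 9·(-11) = 0 - (-99) = 99
KL × KM = (31, -55, 99)
|KL × KM| = √13787 ≈ 117.4181
area = ½ · 117.4181 ≈ 58.709

58.709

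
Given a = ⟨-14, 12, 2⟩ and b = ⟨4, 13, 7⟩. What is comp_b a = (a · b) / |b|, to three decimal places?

a · b = (-14)·4 + 12·13 + 2·7 = -56 + 156 + 14 = 114
|b| = √(16 + 169 + 49) = √234 ≈ 15.2971
comp_b a = 114 / √234 ≈ 7.452

7.452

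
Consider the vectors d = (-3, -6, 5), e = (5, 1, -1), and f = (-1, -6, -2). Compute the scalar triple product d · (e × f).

-187

e × f:
i: 1·(-2) - (-1)·(-6) = -2 - 6 = -8
j: (-1)·(-1) - 5·(-2) = 1 - (-10) = 11
k: 5·(-6) - 1·(-1) = -30 - (-1) = -29
e × f = (-8, 11, -29)
d · (e × f) = (-3)·(-8) + (-6)·11 + 5·(-29) = 24 - 66 - 145 = -187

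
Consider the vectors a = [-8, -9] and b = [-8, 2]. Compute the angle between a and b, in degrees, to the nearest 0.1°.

62.4

a · b = (-8)·(-8) + (-9)·2 = 64 - 18 = 46
|a|² = 64 + 81 = 145,  |a| = √145 ≈ 12.041595
|b|² = 64 + 4 = 68,  |b| = √68 ≈ 8.246211
cos θ = 46 / (12.041595 · 8.246211) ≈ 0.46325
θ = arccos(0.46325) ≈ 62.4°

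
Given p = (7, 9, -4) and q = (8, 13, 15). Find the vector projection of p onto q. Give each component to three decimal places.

p · q = 7·8 + 9·13 + (-4)·15 = 56 + 117 - 60 = 113
|q|² = 64 + 169 + 225 = 458
proj_q p = (113/458) · (8, 13, 15) ≈ (1.974, 3.207, 3.701)

(1.974, 3.207, 3.701)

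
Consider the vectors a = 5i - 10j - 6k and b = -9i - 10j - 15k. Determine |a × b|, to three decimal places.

i: (-10)·(-15) - (-6)·(-10) = 150 - 60 = 90
j: (-6)·(-9) - 5·(-15) = 54 - (-75) = 129
k: 5·(-10) - (-10)·(-9) = -50 - 90 = -140
a × b = (90, 129, -140)
|a × b| = √(90² + 129² + (-140)²) = √44341 ≈ 210.5730

210.573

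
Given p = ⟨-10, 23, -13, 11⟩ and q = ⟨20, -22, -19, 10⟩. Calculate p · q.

-349

p · q = (-10)·20 + 23·(-22) + (-13)·(-19) + 11·10 = -200 - 506 + 247 + 110 = -349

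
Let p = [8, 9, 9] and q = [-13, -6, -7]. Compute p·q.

-221

p · q = 8·(-13) + 9·(-6) + 9·(-7) = -104 - 54 - 63 = -221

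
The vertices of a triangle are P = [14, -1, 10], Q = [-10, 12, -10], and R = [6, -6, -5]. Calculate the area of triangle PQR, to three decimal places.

210.476

PQ = (-24, 13, -20),  PR = (-8, -5, -15)
i: 13·(-15) - (-20)·(-5) = -195 - 100 = -295
j: (-20)·(-8) - (-24)·(-15) = 160 - 360 = -200
k: (-24)·(-5) - 13·(-8) = 120 - (-104) = 224
PQ × PR = (-295, -200, 224)
|PQ × PR| = √177201 ≈ 420.9525
area = ½ · 420.9525 ≈ 210.476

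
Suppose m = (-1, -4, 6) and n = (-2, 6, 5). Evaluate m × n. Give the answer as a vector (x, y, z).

i: (-4)·5 - 6·6 = -20 - 36 = -56
j: 6·(-2) - (-1)·5 = -12 - (-5) = -7
k: (-1)·6 - (-4)·(-2) = -6 - 8 = -14
m × n = (-56, -7, -14)

(-56, -7, -14)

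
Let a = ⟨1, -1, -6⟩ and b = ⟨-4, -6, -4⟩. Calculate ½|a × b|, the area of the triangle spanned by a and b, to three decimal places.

i: (-1)·(-4) - (-6)·(-6) = 4 - 36 = -32
j: (-6)·(-4) - 1·(-4) = 24 - (-4) = 28
k: 1·(-6) - (-1)·(-4) = -6 - 4 = -10
a × b = (-32, 28, -10)
|a × b| = √((-32)² + 28² + (-10)²) = √1908 ≈ 43.6807
area = ½ · 43.6807 ≈ 21.840

21.840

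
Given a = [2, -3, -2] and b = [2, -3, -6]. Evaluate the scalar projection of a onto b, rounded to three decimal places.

3.571

a · b = 2·2 + (-3)·(-3) + (-2)·(-6) = 4 + 9 + 12 = 25
|b| = √(4 + 9 + 36) = √49 ≈ 7.0000
comp_b a = 25 / √49 ≈ 3.571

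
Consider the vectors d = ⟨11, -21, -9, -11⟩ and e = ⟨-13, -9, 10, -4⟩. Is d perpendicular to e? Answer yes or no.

yes

d · e = 11·(-13) + (-21)·(-9) + (-9)·10 + (-11)·(-4) = -143 + 189 - 90 + 44 = 0
Zero, so the vectors are orthogonal.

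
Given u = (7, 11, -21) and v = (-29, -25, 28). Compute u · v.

u · v = 7·(-29) + 11·(-25) + (-21)·28 = -203 - 275 - 588 = -1066

-1066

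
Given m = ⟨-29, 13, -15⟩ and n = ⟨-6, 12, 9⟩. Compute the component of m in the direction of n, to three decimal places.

m · n = (-29)·(-6) + 13·12 + (-15)·9 = 174 + 156 - 135 = 195
|n| = √(36 + 144 + 81) = √261 ≈ 16.1555
comp_n m = 195 / √261 ≈ 12.070

12.070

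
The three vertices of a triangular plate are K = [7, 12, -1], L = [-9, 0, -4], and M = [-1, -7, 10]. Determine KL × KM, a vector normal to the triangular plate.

(-189, 200, 208)

KL = (-16, -12, -3)
KM = (-8, -19, 11)
i: (-12)·11 - (-3)·(-19) = -132 - 57 = -189
j: (-3)·(-8) - (-16)·11 = 24 - (-176) = 200
k: (-16)·(-19) - (-12)·(-8) = 304 - 96 = 208
KL × KM = (-189, 200, 208)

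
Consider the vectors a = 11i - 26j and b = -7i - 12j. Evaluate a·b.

235

a · b = 11·(-7) + (-26)·(-12) = -77 + 312 = 235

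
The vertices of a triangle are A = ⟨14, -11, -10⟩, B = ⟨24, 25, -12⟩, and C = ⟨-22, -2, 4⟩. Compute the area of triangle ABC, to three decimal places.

AB = (10, 36, -2),  AC = (-36, 9, 14)
i: 36·14 - (-2)·9 = 504 - (-18) = 522
j: (-2)·(-36) - 10·14 = 72 - 140 = -68
k: 10·9 - 36·(-36) = 90 - (-1296) = 1386
AB × AC = (522, -68, 1386)
|AB × AC| = √2198104 ≈ 1482.6004
area = ½ · 1482.6004 ≈ 741.300

741.300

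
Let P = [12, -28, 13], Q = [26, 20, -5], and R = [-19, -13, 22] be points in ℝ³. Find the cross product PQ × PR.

PQ = (14, 48, -18)
PR = (-31, 15, 9)
i: 48·9 - (-18)·15 = 432 - (-270) = 702
j: (-18)·(-31) - 14·9 = 558 - 126 = 432
k: 14·15 - 48·(-31) = 210 - (-1488) = 1698
PQ × PR = (702, 432, 1698)

(702, 432, 1698)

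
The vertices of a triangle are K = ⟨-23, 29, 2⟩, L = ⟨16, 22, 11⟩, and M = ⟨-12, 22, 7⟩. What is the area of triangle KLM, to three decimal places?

110.018

KL = (39, -7, 9),  KM = (11, -7, 5)
i: (-7)·5 - 9·(-7) = -35 - (-63) = 28
j: 9·11 - 39·5 = 99 - 195 = -96
k: 39·(-7) - (-7)·11 = -273 - (-77) = -196
KL × KM = (28, -96, -196)
|KL × KM| = √48416 ≈ 220.0364
area = ½ · 220.0364 ≈ 110.018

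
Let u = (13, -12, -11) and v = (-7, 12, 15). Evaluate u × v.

(-48, -118, 72)

i: (-12)·15 - (-11)·12 = -180 - (-132) = -48
j: (-11)·(-7) - 13·15 = 77 - 195 = -118
k: 13·12 - (-12)·(-7) = 156 - 84 = 72
u × v = (-48, -118, 72)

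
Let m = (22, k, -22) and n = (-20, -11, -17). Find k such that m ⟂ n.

-6

m · n = 22·(-20) + k·(-11) + (-22)·(-17) = -66 - 11k
Set equal to 0: -11k = 66, so k = -6.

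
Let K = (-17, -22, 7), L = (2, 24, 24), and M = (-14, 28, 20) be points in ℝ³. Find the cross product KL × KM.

KL = (19, 46, 17)
KM = (3, 50, 13)
i: 46·13 - 17·50 = 598 - 850 = -252
j: 17·3 - 19·13 = 51 - 247 = -196
k: 19·50 - 46·3 = 950 - 138 = 812
KL × KM = (-252, -196, 812)

(-252, -196, 812)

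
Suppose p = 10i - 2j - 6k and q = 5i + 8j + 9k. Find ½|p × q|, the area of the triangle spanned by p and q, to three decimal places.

76.485

i: (-2)·9 - (-6)·8 = -18 - (-48) = 30
j: (-6)·5 - 10·9 = -30 - 90 = -120
k: 10·8 - (-2)·5 = 80 - (-10) = 90
p × q = (30, -120, 90)
|p × q| = √(30² + (-120)² + 90²) = √23400 ≈ 152.9706
area = ½ · 152.9706 ≈ 76.485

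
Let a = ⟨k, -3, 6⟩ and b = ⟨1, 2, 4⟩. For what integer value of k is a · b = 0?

a · b = k·1 + (-3)·2 + 6·4 = 18 + 1k
Set equal to 0: 1k = -18, so k = -18.

-18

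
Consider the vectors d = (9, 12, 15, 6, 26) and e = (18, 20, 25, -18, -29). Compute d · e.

-85

d · e = 9·18 + 12·20 + 15·25 + 6·(-18) + 26·(-29) = 162 + 240 + 375 - 108 - 754 = -85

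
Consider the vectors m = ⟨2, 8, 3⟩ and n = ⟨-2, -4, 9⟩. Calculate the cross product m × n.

(84, -24, 8)

i: 8·9 - 3·(-4) = 72 - (-12) = 84
j: 3·(-2) - 2·9 = -6 - 18 = -24
k: 2·(-4) - 8·(-2) = -8 - (-16) = 8
m × n = (84, -24, 8)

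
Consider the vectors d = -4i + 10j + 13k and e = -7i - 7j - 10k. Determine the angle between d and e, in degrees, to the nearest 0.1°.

136.4

d · e = (-4)·(-7) + 10·(-7) + 13·(-10) = 28 - 70 - 130 = -172
|d|² = 16 + 100 + 169 = 285,  |d| = √285 ≈ 16.881943
|e|² = 49 + 49 + 100 = 198,  |e| = √198 ≈ 14.071247
cos θ = -172 / (16.881943 · 14.071247) ≈ -0.72406
θ = arccos(-0.72406) ≈ 136.4°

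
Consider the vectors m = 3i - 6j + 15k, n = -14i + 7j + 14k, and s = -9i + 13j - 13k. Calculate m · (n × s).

-756

n × s:
i: 7·(-13) - 14·13 = -91 - 182 = -273
j: 14·(-9) - (-14)·(-13) = -126 - 182 = -308
k: (-14)·13 - 7·(-9) = -182 - (-63) = -119
n × s = (-273, -308, -119)
m · (n × s) = 3·(-273) + (-6)·(-308) + 15·(-119) = -819 + 1848 - 1785 = -756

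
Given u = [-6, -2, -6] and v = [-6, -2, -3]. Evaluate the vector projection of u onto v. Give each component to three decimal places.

u · v = (-6)·(-6) + (-2)·(-2) + (-6)·(-3) = 36 + 4 + 18 = 58
|v|² = 36 + 4 + 9 = 49
proj_v u = (58/49) · (-6, -2, -3) ≈ (-7.102, -2.367, -3.551)

(-7.102, -2.367, -3.551)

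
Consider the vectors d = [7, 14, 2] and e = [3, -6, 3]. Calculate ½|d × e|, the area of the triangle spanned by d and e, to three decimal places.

50.490

i: 14·3 - 2·(-6) = 42 - (-12) = 54
j: 2·3 - 7·3 = 6 - 21 = -15
k: 7·(-6) - 14·3 = -42 - 42 = -84
d × e = (54, -15, -84)
|d × e| = √(54² + (-15)² + (-84)²) = √10197 ≈ 100.9802
area = ½ · 100.9802 ≈ 50.490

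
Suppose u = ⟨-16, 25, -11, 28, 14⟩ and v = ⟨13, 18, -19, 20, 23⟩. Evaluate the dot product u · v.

1333

u · v = (-16)·13 + 25·18 + (-11)·(-19) + 28·20 + 14·23 = -208 + 450 + 209 + 560 + 322 = 1333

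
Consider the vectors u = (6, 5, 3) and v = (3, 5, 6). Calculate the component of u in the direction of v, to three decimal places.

u · v = 6·3 + 5·5 + 3·6 = 18 + 25 + 18 = 61
|v| = √(9 + 25 + 36) = √70 ≈ 8.3666
comp_v u = 61 / √70 ≈ 7.291

7.291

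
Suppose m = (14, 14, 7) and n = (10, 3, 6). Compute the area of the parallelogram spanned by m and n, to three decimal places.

i: 14·6 - 7·3 = 84 - 21 = 63
j: 7·10 - 14·6 = 70 - 84 = -14
k: 14·3 - 14·10 = 42 - 140 = -98
m × n = (63, -14, -98)
|m × n| = √(63² + (-14)² + (-98)²) = √13769 ≈ 117.3414

117.341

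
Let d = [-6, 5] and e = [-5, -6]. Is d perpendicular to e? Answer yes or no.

yes

d · e = (-6)·(-5) + 5·(-6) = 30 - 30 = 0
Zero, so the vectors are orthogonal.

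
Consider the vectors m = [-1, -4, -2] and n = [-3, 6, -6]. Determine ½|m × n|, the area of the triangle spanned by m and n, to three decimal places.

20.125

i: (-4)·(-6) - (-2)·6 = 24 - (-12) = 36
j: (-2)·(-3) - (-1)·(-6) = 6 - 6 = 0
k: (-1)·6 - (-4)·(-3) = -6 - 12 = -18
m × n = (36, 0, -18)
|m × n| = √(36² + 0² + (-18)²) = √1620 ≈ 40.2492
area = ½ · 40.2492 ≈ 20.125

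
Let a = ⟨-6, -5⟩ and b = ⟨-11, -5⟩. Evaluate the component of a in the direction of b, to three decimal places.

7.531

a · b = (-6)·(-11) + (-5)·(-5) = 66 + 25 = 91
|b| = √(121 + 25) = √146 ≈ 12.0830
comp_b a = 91 / √146 ≈ 7.531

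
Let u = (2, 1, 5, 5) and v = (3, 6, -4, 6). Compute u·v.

22

u · v = 2·3 + 1·6 + 5·(-4) + 5·6 = 6 + 6 - 20 + 30 = 22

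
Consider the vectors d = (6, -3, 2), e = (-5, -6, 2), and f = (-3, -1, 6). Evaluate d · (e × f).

-302

e × f:
i: (-6)·6 - 2·(-1) = -36 - (-2) = -34
j: 2·(-3) - (-5)·6 = -6 - (-30) = 24
k: (-5)·(-1) - (-6)·(-3) = 5 - 18 = -13
e × f = (-34, 24, -13)
d · (e × f) = 6·(-34) + (-3)·24 + 2·(-13) = -204 - 72 - 26 = -302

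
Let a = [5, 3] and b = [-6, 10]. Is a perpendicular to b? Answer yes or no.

yes

a · b = 5·(-6) + 3·10 = -30 + 30 = 0
Zero, so the vectors are orthogonal.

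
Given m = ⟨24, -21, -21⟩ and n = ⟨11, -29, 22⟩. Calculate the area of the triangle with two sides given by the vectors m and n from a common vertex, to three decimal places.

696.302

i: (-21)·22 - (-21)·(-29) = -462 - 609 = -1071
j: (-21)·11 - 24·22 = -231 - 528 = -759
k: 24·(-29) - (-21)·11 = -696 - (-231) = -465
m × n = (-1071, -759, -465)
|m × n| = √((-1071)² + (-759)² + (-465)²) = √1939347 ≈ 1392.6044
area = ½ · 1392.6044 ≈ 696.302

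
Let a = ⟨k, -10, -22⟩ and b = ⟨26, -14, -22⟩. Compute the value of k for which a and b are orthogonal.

a · b = k·26 + (-10)·(-14) + (-22)·(-22) = 624 + 26k
Set equal to 0: 26k = -624, so k = -24.

-24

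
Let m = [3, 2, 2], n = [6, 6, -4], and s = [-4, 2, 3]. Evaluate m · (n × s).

146

n × s:
i: 6·3 - (-4)·2 = 18 - (-8) = 26
j: (-4)·(-4) - 6·3 = 16 - 18 = -2
k: 6·2 - 6·(-4) = 12 - (-24) = 36
n × s = (26, -2, 36)
m · (n × s) = 3·26 + 2·(-2) + 2·36 = 78 - 4 + 72 = 146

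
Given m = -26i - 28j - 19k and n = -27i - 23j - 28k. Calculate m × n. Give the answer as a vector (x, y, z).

(347, -215, -158)

i: (-28)·(-28) - (-19)·(-23) = 784 - 437 = 347
j: (-19)·(-27) - (-26)·(-28) = 513 - 728 = -215
k: (-26)·(-23) - (-28)·(-27) = 598 - 756 = -158
m × n = (347, -215, -158)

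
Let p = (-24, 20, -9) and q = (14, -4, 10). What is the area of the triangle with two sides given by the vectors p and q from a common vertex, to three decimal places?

i: 20·10 - (-9)·(-4) = 200 - 36 = 164
j: (-9)·14 - (-24)·10 = -126 - (-240) = 114
k: (-24)·(-4) - 20·14 = 96 - 280 = -184
p × q = (164, 114, -184)
|p × q| = √(164² + 114² + (-184)²) = √73748 ≈ 271.5658
area = ½ · 271.5658 ≈ 135.783

135.783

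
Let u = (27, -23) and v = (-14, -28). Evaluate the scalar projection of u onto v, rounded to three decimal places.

8.497

u · v = 27·(-14) + (-23)·(-28) = -378 + 644 = 266
|v| = √(196 + 784) = √980 ≈ 31.3050
comp_v u = 266 / √980 ≈ 8.497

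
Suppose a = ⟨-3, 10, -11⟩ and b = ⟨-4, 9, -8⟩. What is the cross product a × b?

i: 10·(-8) - (-11)·9 = -80 - (-99) = 19
j: (-11)·(-4) - (-3)·(-8) = 44 - 24 = 20
k: (-3)·9 - 10·(-4) = -27 - (-40) = 13
a × b = (19, 20, 13)

(19, 20, 13)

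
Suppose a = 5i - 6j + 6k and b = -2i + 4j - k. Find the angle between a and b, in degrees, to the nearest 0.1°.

a · b = 5·(-2) + (-6)·4 + 6·(-1) = -10 - 24 - 6 = -40
|a|² = 25 + 36 + 36 = 97,  |a| = √97 ≈ 9.848858
|b|² = 4 + 16 + 1 = 21,  |b| = √21 ≈ 4.582576
cos θ = -40 / (9.848858 · 4.582576) ≈ -0.88627
θ = arccos(-0.88627) ≈ 152.4°

152.4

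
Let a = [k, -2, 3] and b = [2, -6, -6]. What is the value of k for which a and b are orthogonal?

3

a · b = k·2 + (-2)·(-6) + 3·(-6) = -6 + 2k
Set equal to 0: 2k = 6, so k = 3.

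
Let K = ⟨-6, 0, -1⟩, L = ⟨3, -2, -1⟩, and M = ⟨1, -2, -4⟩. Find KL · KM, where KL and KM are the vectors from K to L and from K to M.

KL = L − K = (9, -2, 0)
KM = M − K = (7, -2, -3)
KL · KM = 9·7 + (-2)·(-2) + 0·(-3) = 63 + 4 + 0 = 67

67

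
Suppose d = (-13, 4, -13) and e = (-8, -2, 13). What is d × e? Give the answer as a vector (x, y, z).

i: 4·13 - (-13)·(-2) = 52 - 26 = 26
j: (-13)·(-8) - (-13)·13 = 104 - (-169) = 273
k: (-13)·(-2) - 4·(-8) = 26 - (-32) = 58
d × e = (26, 273, 58)

(26, 273, 58)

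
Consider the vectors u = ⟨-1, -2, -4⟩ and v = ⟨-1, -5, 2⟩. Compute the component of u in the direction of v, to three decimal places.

u · v = (-1)·(-1) + (-2)·(-5) + (-4)·2 = 1 + 10 - 8 = 3
|v| = √(1 + 25 + 4) = √30 ≈ 5.4772
comp_v u = 3 / √30 ≈ 0.548

0.548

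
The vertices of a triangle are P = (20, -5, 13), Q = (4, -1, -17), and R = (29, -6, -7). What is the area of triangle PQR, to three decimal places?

300.250

PQ = (-16, 4, -30),  PR = (9, -1, -20)
i: 4·(-20) - (-30)·(-1) = -80 - 30 = -110
j: (-30)·9 - (-16)·(-20) = -270 - 320 = -590
k: (-16)·(-1) - 4·9 = 16 - 36 = -20
PQ × PR = (-110, -590, -20)
|PQ × PR| = √360600 ≈ 600.4998
area = ½ · 600.4998 ≈ 300.250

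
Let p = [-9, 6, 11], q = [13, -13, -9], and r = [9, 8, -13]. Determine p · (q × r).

790

q × r:
i: (-13)·(-13) - (-9)·8 = 169 - (-72) = 241
j: (-9)·9 - 13·(-13) = -81 - (-169) = 88
k: 13·8 - (-13)·9 = 104 - (-117) = 221
q × r = (241, 88, 221)
p · (q × r) = (-9)·241 + 6·88 + 11·221 = -2169 + 528 + 2431 = 790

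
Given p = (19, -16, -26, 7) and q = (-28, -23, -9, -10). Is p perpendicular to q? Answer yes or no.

yes

p · q = 19·(-28) + (-16)·(-23) + (-26)·(-9) + 7·(-10) = -532 + 368 + 234 - 70 = 0
Zero, so the vectors are orthogonal.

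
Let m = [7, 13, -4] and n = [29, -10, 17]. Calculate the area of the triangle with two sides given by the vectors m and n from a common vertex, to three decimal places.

268.233

i: 13·17 - (-4)·(-10) = 221 - 40 = 181
j: (-4)·29 - 7·17 = -116 - 119 = -235
k: 7·(-10) - 13·29 = -70 - 377 = -447
m × n = (181, -235, -447)
|m × n| = √(181² + (-235)² + (-447)²) = √287795 ≈ 536.4653
area = ½ · 536.4653 ≈ 268.233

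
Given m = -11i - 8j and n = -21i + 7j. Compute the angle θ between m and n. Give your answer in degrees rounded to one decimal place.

m · n = (-11)·(-21) + (-8)·7 = 231 - 56 = 175
|m|² = 121 + 64 = 185,  |m| = √185 ≈ 13.601471
|n|² = 441 + 49 = 490,  |n| = √490 ≈ 22.135944
cos θ = 175 / (13.601471 · 22.135944) ≈ 0.58124
θ = arccos(0.58124) ≈ 54.5°

54.5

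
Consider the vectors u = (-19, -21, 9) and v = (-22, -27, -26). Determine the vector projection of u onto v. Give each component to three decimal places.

(-8.746, -10.734, -10.337)

u · v = (-19)·(-22) + (-21)·(-27) + 9·(-26) = 418 + 567 - 234 = 751
|v|² = 484 + 729 + 676 = 1889
proj_v u = (751/1889) · (-22, -27, -26) ≈ (-8.746, -10.734, -10.337)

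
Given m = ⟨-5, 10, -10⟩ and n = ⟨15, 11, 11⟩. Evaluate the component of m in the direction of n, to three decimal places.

m · n = (-5)·15 + 10·11 + (-10)·11 = -75 + 110 - 110 = -75
|n| = √(225 + 121 + 121) = √467 ≈ 21.6102
comp_n m = -75 / √467 ≈ -3.471

-3.471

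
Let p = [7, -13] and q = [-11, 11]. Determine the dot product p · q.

p · q = 7·(-11) + (-13)·11 = -77 - 143 = -220

-220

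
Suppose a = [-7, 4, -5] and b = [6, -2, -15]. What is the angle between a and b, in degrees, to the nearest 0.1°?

a · b = (-7)·6 + 4·(-2) + (-5)·(-15) = -42 - 8 + 75 = 25
|a|² = 49 + 16 + 25 = 90,  |a| = √90 ≈ 9.486833
|b|² = 36 + 4 + 225 = 265,  |b| = √265 ≈ 16.278821
cos θ = 25 / (9.486833 · 16.278821) ≈ 0.16188
θ = arccos(0.16188) ≈ 80.7°

80.7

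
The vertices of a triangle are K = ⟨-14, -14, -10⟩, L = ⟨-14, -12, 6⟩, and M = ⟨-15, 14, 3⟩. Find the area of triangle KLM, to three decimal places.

211.154

KL = (0, 2, 16),  KM = (-1, 28, 13)
i: 2·13 - 16·28 = 26 - 448 = -422
j: 16·(-1) - 0·13 = -16 - 0 = -16
k: 0·28 - 2·(-1) = 0 - (-2) = 2
KL × KM = (-422, -16, 2)
|KL × KM| = √178344 ≈ 422.3079
area = ½ · 422.3079 ≈ 211.154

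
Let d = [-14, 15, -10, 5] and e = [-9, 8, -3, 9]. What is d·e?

321

d · e = (-14)·(-9) + 15·8 + (-10)·(-3) + 5·9 = 126 + 120 + 30 + 45 = 321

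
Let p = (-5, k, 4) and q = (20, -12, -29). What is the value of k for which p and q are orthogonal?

-18

p · q = (-5)·20 + k·(-12) + 4·(-29) = -216 - 12k
Set equal to 0: -12k = 216, so k = -18.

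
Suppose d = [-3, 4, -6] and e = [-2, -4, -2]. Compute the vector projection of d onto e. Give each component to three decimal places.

(-0.167, -0.333, -0.167)

d · e = (-3)·(-2) + 4·(-4) + (-6)·(-2) = 6 - 16 + 12 = 2
|e|² = 4 + 16 + 4 = 24
proj_e d = (2/24) · (-2, -4, -2) ≈ (-0.167, -0.333, -0.167)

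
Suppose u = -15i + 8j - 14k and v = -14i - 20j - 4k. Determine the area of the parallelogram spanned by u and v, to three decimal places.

534.401

i: 8·(-4) - (-14)·(-20) = -32 - 280 = -312
j: (-14)·(-14) - (-15)·(-4) = 196 - 60 = 136
k: (-15)·(-20) - 8·(-14) = 300 - (-112) = 412
u × v = (-312, 136, 412)
|u × v| = √((-312)² + 136² + 412²) = √285584 ≈ 534.4006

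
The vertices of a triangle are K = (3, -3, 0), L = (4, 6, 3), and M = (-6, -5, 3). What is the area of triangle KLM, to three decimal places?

KL = (1, 9, 3),  KM = (-9, -2, 3)
i: 9·3 - 3·(-2) = 27 - (-6) = 33
j: 3·(-9) - 1·3 = -27 - 3 = -30
k: 1·(-2) - 9·(-9) = -2 - (-81) = 79
KL × KM = (33, -30, 79)
|KL × KM| = √8230 ≈ 90.7193
area = ½ · 90.7193 ≈ 45.360

45.360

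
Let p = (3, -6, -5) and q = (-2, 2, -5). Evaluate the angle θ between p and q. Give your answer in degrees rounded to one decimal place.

p · q = 3·(-2) + (-6)·2 + (-5)·(-5) = -6 - 12 + 25 = 7
|p|² = 9 + 36 + 25 = 70,  |p| = √70 ≈ 8.366600
|q|² = 4 + 4 + 25 = 33,  |q| = √33 ≈ 5.744563
cos θ = 7 / (8.366600 · 5.744563) ≈ 0.14564
θ = arccos(0.14564) ≈ 81.6°

81.6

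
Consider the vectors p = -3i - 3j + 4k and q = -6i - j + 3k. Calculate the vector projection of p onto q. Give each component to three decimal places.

p · q = (-3)·(-6) + (-3)·(-1) + 4·3 = 18 + 3 + 12 = 33
|q|² = 36 + 1 + 9 = 46
proj_q p = (33/46) · (-6, -1, 3) ≈ (-4.304, -0.717, 2.152)

(-4.304, -0.717, 2.152)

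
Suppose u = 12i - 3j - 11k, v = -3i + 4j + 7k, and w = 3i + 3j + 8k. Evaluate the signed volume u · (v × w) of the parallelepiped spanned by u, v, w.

228

v × w:
i: 4·8 - 7·3 = 32 - 21 = 11
j: 7·3 - (-3)·8 = 21 - (-24) = 45
k: (-3)·3 - 4·3 = -9 - 12 = -21
v × w = (11, 45, -21)
u · (v × w) = 12·11 + (-3)·45 + (-11)·(-21) = 132 - 135 + 231 = 228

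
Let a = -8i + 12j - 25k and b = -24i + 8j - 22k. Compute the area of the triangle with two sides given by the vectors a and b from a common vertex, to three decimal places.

i: 12·(-22) - (-25)·8 = -264 - (-200) = -64
j: (-25)·(-24) - (-8)·(-22) = 600 - 176 = 424
k: (-8)·8 - 12·(-24) = -64 - (-288) = 224
a × b = (-64, 424, 224)
|a × b| = √((-64)² + 424² + 224²) = √234048 ≈ 483.7851
area = ½ · 483.7851 ≈ 241.893

241.893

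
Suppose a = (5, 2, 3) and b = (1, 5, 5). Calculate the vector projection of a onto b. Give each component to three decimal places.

(0.588, 2.941, 2.941)

a · b = 5·1 + 2·5 + 3·5 = 5 + 10 + 15 = 30
|b|² = 1 + 25 + 25 = 51
proj_b a = (30/51) · (1, 5, 5) ≈ (0.588, 2.941, 2.941)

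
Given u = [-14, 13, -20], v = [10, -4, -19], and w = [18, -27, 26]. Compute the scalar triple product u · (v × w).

v × w:
i: (-4)·26 - (-19)·(-27) = -104 - 513 = -617
j: (-19)·18 - 10·26 = -342 - 260 = -602
k: 10·(-27) - (-4)·18 = -270 - (-72) = -198
v × w = (-617, -602, -198)
u · (v × w) = (-14)·(-617) + 13·(-602) + (-20)·(-198) = 8638 - 7826 + 3960 = 4772

4772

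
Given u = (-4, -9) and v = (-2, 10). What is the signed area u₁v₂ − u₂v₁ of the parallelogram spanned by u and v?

-58

(-4)·10 - (-9)·(-2) = -40 - 18 = -58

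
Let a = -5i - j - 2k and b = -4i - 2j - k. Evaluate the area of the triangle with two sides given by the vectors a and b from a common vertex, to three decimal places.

i: (-1)·(-1) - (-2)·(-2) = 1 - 4 = -3
j: (-2)·(-4) - (-5)·(-1) = 8 - 5 = 3
k: (-5)·(-2) - (-1)·(-4) = 10 - 4 = 6
a × b = (-3, 3, 6)
|a × b| = √((-3)² + 3² + 6²) = √54 ≈ 7.3485
area = ½ · 7.3485 ≈ 3.674

3.674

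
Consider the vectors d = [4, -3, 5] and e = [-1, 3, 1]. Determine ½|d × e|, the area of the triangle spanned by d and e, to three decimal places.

i: (-3)·1 - 5·3 = -3 - 15 = -18
j: 5·(-1) - 4·1 = -5 - 4 = -9
k: 4·3 - (-3)·(-1) = 12 - 3 = 9
d × e = (-18, -9, 9)
|d × e| = √((-18)² + (-9)² + 9²) = √486 ≈ 22.0454
area = ½ · 22.0454 ≈ 11.023

11.023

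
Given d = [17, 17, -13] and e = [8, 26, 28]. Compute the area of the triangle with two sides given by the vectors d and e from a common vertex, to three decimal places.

i: 17·28 - (-13)·26 = 476 - (-338) = 814
j: (-13)·8 - 17·28 = -104 - 476 = -580
k: 17·26 - 17·8 = 442 - 136 = 306
d × e = (814, -580, 306)
|d × e| = √(814² + (-580)² + 306²) = √1092632 ≈ 1045.2904
area = ½ · 1045.2904 ≈ 522.645

522.645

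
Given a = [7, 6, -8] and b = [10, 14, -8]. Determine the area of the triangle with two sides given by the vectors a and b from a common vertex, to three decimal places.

39.102

i: 6·(-8) - (-8)·14 = -48 - (-112) = 64
j: (-8)·10 - 7·(-8) = -80 - (-56) = -24
k: 7·14 - 6·10 = 98 - 60 = 38
a × b = (64, -24, 38)
|a × b| = √(64² + (-24)² + 38²) = √6116 ≈ 78.2049
area = ½ · 78.2049 ≈ 39.102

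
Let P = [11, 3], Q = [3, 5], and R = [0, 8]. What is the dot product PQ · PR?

98

PQ = Q − P = (-8, 2)
PR = R − P = (-11, 5)
PQ · PR = (-8)·(-11) + 2·5 = 88 + 10 = 98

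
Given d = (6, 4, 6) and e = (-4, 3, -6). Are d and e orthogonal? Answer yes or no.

no

d · e = 6·(-4) + 4·3 + 6·(-6) = -24 + 12 - 36 = -48
Nonzero, so the vectors are not orthogonal.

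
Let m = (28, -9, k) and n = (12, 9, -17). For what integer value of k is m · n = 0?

15

m · n = 28·12 + (-9)·9 + k·(-17) = 255 - 17k
Set equal to 0: -17k = -255, so k = 15.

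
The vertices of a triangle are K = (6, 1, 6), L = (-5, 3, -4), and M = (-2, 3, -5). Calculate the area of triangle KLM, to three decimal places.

20.742

KL = (-11, 2, -10),  KM = (-8, 2, -11)
i: 2·(-11) - (-10)·2 = -22 - (-20) = -2
j: (-10)·(-8) - (-11)·(-11) = 80 - 121 = -41
k: (-11)·2 - 2·(-8) = -22 - (-16) = -6
KL × KM = (-2, -41, -6)
|KL × KM| = √1721 ≈ 41.4849
area = ½ · 41.4849 ≈ 20.742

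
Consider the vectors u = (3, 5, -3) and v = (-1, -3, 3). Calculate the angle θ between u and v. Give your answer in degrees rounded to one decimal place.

160.8

u · v = 3·(-1) + 5·(-3) + (-3)·3 = -3 - 15 - 9 = -27
|u|² = 9 + 25 + 9 = 43,  |u| = √43 ≈ 6.557439
|v|² = 1 + 9 + 9 = 19,  |v| = √19 ≈ 4.358899
cos θ = -27 / (6.557439 · 4.358899) ≈ -0.94461
θ = arccos(-0.94461) ≈ 160.8°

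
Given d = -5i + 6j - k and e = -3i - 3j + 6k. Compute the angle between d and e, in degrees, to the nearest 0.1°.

d · e = (-5)·(-3) + 6·(-3) + (-1)·6 = 15 - 18 - 6 = -9
|d|² = 25 + 36 + 1 = 62,  |d| = √62 ≈ 7.874008
|e|² = 9 + 9 + 36 = 54,  |e| = √54 ≈ 7.348469
cos θ = -9 / (7.874008 · 7.348469) ≈ -0.15554
θ = arccos(-0.15554) ≈ 98.9°

98.9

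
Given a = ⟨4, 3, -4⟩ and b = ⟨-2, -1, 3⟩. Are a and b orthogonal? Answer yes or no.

a · b = 4·(-2) + 3·(-1) + (-4)·3 = -8 - 3 - 12 = -23
Nonzero, so the vectors are not orthogonal.

no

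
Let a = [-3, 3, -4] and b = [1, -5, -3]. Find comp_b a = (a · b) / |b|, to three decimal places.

-1.014

a · b = (-3)·1 + 3·(-5) + (-4)·(-3) = -3 - 15 + 12 = -6
|b| = √(1 + 25 + 9) = √35 ≈ 5.9161
comp_b a = -6 / √35 ≈ -1.014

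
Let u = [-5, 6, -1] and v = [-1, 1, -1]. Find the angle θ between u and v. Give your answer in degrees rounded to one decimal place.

28.4

u · v = (-5)·(-1) + 6·1 + (-1)·(-1) = 5 + 6 + 1 = 12
|u|² = 25 + 36 + 1 = 62,  |u| = √62 ≈ 7.874008
|v|² = 1 + 1 + 1 = 3,  |v| = √3 ≈ 1.732051
cos θ = 12 / (7.874008 · 1.732051) ≈ 0.87988
θ = arccos(0.87988) ≈ 28.4°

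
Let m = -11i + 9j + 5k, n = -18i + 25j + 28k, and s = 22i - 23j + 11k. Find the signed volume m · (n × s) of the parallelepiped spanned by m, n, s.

n × s:
i: 25·11 - 28·(-23) = 275 - (-644) = 919
j: 28·22 - (-18)·11 = 616 - (-198) = 814
k: (-18)·(-23) - 25·22 = 414 - 550 = -136
n × s = (919, 814, -136)
m · (n × s) = (-11)·919 + 9·814 + 5·(-136) = -10109 + 7326 - 680 = -3463

-3463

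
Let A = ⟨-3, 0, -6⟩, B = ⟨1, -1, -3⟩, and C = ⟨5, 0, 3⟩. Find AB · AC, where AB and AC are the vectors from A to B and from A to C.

59

AB = B − A = (4, -1, 3)
AC = C − A = (8, 0, 9)
AB · AC = 4·8 + (-1)·0 + 3·9 = 32 + 0 + 27 = 59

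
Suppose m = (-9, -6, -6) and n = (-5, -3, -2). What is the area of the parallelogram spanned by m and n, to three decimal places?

i: (-6)·(-2) - (-6)·(-3) = 12 - 18 = -6
j: (-6)·(-5) - (-9)·(-2) = 30 - 18 = 12
k: (-9)·(-3) - (-6)·(-5) = 27 - 30 = -3
m × n = (-6, 12, -3)
|m × n| = √((-6)² + 12² + (-3)²) = √189 ≈ 13.7477

13.748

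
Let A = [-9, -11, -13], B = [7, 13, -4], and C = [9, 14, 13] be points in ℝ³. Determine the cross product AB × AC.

AB = (16, 24, 9)
AC = (18, 25, 26)
i: 24·26 - 9·25 = 624 - 225 = 399
j: 9·18 - 16·26 = 162 - 416 = -254
k: 16·25 - 24·18 = 400 - 432 = -32
AB × AC = (399, -254, -32)

(399, -254, -32)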